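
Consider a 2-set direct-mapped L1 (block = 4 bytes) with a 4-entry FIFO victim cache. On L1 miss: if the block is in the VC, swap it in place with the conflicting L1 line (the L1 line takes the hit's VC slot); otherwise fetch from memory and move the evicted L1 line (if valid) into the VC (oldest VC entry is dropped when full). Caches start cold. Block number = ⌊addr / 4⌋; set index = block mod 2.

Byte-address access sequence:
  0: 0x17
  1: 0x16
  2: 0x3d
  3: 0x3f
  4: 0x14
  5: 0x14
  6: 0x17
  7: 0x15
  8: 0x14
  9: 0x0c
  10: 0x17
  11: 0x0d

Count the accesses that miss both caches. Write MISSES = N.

#0 0x17→b5/s1 MISS; vc=[]
#1 0x16→b5/s1 L1-HIT; vc=[]
#2 0x3d→b15/s1 MISS; vc=[5]
#3 0x3f→b15/s1 L1-HIT; vc=[5]
#4 0x14→b5/s1 VC-HIT; vc=[15]
#5 0x14→b5/s1 L1-HIT; vc=[15]
#6 0x17→b5/s1 L1-HIT; vc=[15]
#7 0x15→b5/s1 L1-HIT; vc=[15]
#8 0x14→b5/s1 L1-HIT; vc=[15]
#9 0xc→b3/s1 MISS; vc=[15,5]
#10 0x17→b5/s1 VC-HIT; vc=[15,3]
#11 0xd→b3/s1 VC-HIT; vc=[15,5]

MISSES = 3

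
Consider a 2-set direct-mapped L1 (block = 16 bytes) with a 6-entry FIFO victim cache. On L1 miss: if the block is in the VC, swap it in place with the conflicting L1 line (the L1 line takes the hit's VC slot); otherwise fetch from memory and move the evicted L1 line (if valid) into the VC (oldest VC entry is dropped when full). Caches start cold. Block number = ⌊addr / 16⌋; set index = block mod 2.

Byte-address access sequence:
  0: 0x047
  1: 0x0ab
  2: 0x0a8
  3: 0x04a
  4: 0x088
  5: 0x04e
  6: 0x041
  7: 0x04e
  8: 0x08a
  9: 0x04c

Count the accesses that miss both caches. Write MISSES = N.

0: 0x47 (blk 4, set 0) → MISS  vc=[]
1: 0xab (blk 10, set 0) → MISS  vc=[4]
2: 0xa8 (blk 10, set 0) → L1-HIT  vc=[4]
3: 0x4a (blk 4, set 0) → VC-HIT  vc=[10]
4: 0x88 (blk 8, set 0) → MISS  vc=[10, 4]
5: 0x4e (blk 4, set 0) → VC-HIT  vc=[10, 8]
6: 0x41 (blk 4, set 0) → L1-HIT  vc=[10, 8]
7: 0x4e (blk 4, set 0) → L1-HIT  vc=[10, 8]
8: 0x8a (blk 8, set 0) → VC-HIT  vc=[10, 4]
9: 0x4c (blk 4, set 0) → VC-HIT  vc=[10, 8]

MISSES = 3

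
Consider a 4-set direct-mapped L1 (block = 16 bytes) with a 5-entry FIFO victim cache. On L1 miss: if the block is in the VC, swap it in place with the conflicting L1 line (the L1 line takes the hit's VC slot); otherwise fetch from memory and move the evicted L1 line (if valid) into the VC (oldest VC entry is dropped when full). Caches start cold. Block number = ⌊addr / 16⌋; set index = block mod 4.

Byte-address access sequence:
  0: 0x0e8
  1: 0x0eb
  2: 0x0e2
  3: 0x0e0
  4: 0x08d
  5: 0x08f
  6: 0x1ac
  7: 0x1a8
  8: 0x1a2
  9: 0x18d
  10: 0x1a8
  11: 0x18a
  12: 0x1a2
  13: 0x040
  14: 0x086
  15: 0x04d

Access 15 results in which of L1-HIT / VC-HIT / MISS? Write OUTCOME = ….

  [0] addr=0xe8 blk=14 s=2: MISS | VC []
  [1] addr=0xeb blk=14 s=2: L1-HIT | VC []
  [2] addr=0xe2 blk=14 s=2: L1-HIT | VC []
  [3] addr=0xe0 blk=14 s=2: L1-HIT | VC []
  [4] addr=0x8d blk=8 s=0: MISS | VC []
  [5] addr=0x8f blk=8 s=0: L1-HIT | VC []
  [6] addr=0x1ac blk=26 s=2: MISS | VC [14]
  [7] addr=0x1a8 blk=26 s=2: L1-HIT | VC [14]
  [8] addr=0x1a2 blk=26 s=2: L1-HIT | VC [14]
  [9] addr=0x18d blk=24 s=0: MISS | VC [14, 8]
  [10] addr=0x1a8 blk=26 s=2: L1-HIT | VC [14, 8]
  [11] addr=0x18a blk=24 s=0: L1-HIT | VC [14, 8]
  [12] addr=0x1a2 blk=26 s=2: L1-HIT | VC [14, 8]
  [13] addr=0x40 blk=4 s=0: MISS | VC [14, 8, 24]
  [14] addr=0x86 blk=8 s=0: VC-HIT | VC [14, 4, 24]
  [15] addr=0x4d blk=4 s=0: VC-HIT | VC [14, 8, 24]

OUTCOME = VC-HIT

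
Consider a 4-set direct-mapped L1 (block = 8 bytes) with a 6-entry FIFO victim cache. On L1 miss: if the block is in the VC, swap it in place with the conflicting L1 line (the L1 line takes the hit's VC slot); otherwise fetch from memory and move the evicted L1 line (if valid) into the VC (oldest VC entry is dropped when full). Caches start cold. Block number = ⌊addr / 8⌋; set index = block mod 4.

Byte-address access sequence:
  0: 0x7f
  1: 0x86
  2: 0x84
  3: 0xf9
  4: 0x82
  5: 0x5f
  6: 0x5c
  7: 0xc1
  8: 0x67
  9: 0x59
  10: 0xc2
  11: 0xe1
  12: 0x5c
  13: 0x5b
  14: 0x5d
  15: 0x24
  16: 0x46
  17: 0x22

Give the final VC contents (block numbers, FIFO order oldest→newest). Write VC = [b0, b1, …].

VC = [31, 16, 12, 24, 28, 8]

#0 0x7f→b15/s3 MISS; vc=[]
#1 0x86→b16/s0 MISS; vc=[]
#2 0x84→b16/s0 L1-HIT; vc=[]
#3 0xf9→b31/s3 MISS; vc=[15]
#4 0x82→b16/s0 L1-HIT; vc=[15]
#5 0x5f→b11/s3 MISS; vc=[15,31]
#6 0x5c→b11/s3 L1-HIT; vc=[15,31]
#7 0xc1→b24/s0 MISS; vc=[15,31,16]
#8 0x67→b12/s0 MISS; vc=[15,31,16,24]
#9 0x59→b11/s3 L1-HIT; vc=[15,31,16,24]
#10 0xc2→b24/s0 VC-HIT; vc=[15,31,16,12]
#11 0xe1→b28/s0 MISS; vc=[15,31,16,12,24]
#12 0x5c→b11/s3 L1-HIT; vc=[15,31,16,12,24]
#13 0x5b→b11/s3 L1-HIT; vc=[15,31,16,12,24]
#14 0x5d→b11/s3 L1-HIT; vc=[15,31,16,12,24]
#15 0x24→b4/s0 MISS; vc=[15,31,16,12,24,28]
#16 0x46→b8/s0 MISS; vc=[31,16,12,24,28,4]
#17 0x22→b4/s0 VC-HIT; vc=[31,16,12,24,28,8]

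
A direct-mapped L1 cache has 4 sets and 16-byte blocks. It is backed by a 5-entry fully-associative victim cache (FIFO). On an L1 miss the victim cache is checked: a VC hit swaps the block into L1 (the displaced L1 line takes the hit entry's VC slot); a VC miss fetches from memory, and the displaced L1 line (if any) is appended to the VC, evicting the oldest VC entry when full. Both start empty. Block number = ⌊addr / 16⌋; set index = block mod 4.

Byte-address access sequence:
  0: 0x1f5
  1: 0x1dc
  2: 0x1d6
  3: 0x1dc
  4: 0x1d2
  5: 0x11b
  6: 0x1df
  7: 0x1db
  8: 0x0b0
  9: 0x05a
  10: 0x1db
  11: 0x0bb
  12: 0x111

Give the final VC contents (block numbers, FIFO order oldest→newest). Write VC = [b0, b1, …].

0: 0x1f5 (blk 31, set 3) → MISS  vc=[]
1: 0x1dc (blk 29, set 1) → MISS  vc=[]
2: 0x1d6 (blk 29, set 1) → L1-HIT  vc=[]
3: 0x1dc (blk 29, set 1) → L1-HIT  vc=[]
4: 0x1d2 (blk 29, set 1) → L1-HIT  vc=[]
5: 0x11b (blk 17, set 1) → MISS  vc=[29]
6: 0x1df (blk 29, set 1) → VC-HIT  vc=[17]
7: 0x1db (blk 29, set 1) → L1-HIT  vc=[17]
8: 0xb0 (blk 11, set 3) → MISS  vc=[17, 31]
9: 0x5a (blk 5, set 1) → MISS  vc=[17, 31, 29]
10: 0x1db (blk 29, set 1) → VC-HIT  vc=[17, 31, 5]
11: 0xbb (blk 11, set 3) → L1-HIT  vc=[17, 31, 5]
12: 0x111 (blk 17, set 1) → VC-HIT  vc=[29, 31, 5]

VC = [29, 31, 5]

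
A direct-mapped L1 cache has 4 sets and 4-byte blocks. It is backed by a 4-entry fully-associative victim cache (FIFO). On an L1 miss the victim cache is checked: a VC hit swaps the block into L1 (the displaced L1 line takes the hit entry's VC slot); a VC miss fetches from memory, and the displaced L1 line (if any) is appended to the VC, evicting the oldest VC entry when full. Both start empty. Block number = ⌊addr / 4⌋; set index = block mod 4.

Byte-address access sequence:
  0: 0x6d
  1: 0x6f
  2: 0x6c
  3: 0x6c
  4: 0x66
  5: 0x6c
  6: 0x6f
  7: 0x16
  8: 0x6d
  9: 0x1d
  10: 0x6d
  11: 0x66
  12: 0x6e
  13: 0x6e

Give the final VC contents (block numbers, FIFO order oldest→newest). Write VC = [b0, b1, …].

VC = [5, 7]

#0 0x6d→b27/s3 MISS; vc=[]
#1 0x6f→b27/s3 L1-HIT; vc=[]
#2 0x6c→b27/s3 L1-HIT; vc=[]
#3 0x6c→b27/s3 L1-HIT; vc=[]
#4 0x66→b25/s1 MISS; vc=[]
#5 0x6c→b27/s3 L1-HIT; vc=[]
#6 0x6f→b27/s3 L1-HIT; vc=[]
#7 0x16→b5/s1 MISS; vc=[25]
#8 0x6d→b27/s3 L1-HIT; vc=[25]
#9 0x1d→b7/s3 MISS; vc=[25,27]
#10 0x6d→b27/s3 VC-HIT; vc=[25,7]
#11 0x66→b25/s1 VC-HIT; vc=[5,7]
#12 0x6e→b27/s3 L1-HIT; vc=[5,7]
#13 0x6e→b27/s3 L1-HIT; vc=[5,7]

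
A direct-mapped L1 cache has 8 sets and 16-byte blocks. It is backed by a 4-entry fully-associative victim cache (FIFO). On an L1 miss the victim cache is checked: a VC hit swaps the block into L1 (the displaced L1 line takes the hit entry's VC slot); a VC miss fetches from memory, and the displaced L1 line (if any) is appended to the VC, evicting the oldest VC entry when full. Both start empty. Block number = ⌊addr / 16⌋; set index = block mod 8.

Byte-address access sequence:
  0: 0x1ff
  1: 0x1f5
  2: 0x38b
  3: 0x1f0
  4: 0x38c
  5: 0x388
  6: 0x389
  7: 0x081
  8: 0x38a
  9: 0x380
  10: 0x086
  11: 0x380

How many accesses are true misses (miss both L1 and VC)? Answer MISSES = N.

MISSES = 3

#0 0x1ff→b31/s7 MISS; vc=[]
#1 0x1f5→b31/s7 L1-HIT; vc=[]
#2 0x38b→b56/s0 MISS; vc=[]
#3 0x1f0→b31/s7 L1-HIT; vc=[]
#4 0x38c→b56/s0 L1-HIT; vc=[]
#5 0x388→b56/s0 L1-HIT; vc=[]
#6 0x389→b56/s0 L1-HIT; vc=[]
#7 0x81→b8/s0 MISS; vc=[56]
#8 0x38a→b56/s0 VC-HIT; vc=[8]
#9 0x380→b56/s0 L1-HIT; vc=[8]
#10 0x86→b8/s0 VC-HIT; vc=[56]
#11 0x380→b56/s0 VC-HIT; vc=[8]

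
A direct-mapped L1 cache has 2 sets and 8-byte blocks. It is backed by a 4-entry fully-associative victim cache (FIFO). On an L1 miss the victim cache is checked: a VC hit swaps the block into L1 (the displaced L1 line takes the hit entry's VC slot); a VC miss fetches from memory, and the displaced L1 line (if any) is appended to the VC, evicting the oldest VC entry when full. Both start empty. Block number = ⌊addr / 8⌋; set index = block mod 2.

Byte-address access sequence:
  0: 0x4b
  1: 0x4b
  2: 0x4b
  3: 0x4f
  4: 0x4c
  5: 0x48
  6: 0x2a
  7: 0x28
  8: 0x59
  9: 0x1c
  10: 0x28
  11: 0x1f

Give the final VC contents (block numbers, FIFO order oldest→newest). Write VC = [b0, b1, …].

#0 0x4b→b9/s1 MISS; vc=[]
#1 0x4b→b9/s1 L1-HIT; vc=[]
#2 0x4b→b9/s1 L1-HIT; vc=[]
#3 0x4f→b9/s1 L1-HIT; vc=[]
#4 0x4c→b9/s1 L1-HIT; vc=[]
#5 0x48→b9/s1 L1-HIT; vc=[]
#6 0x2a→b5/s1 MISS; vc=[9]
#7 0x28→b5/s1 L1-HIT; vc=[9]
#8 0x59→b11/s1 MISS; vc=[9,5]
#9 0x1c→b3/s1 MISS; vc=[9,5,11]
#10 0x28→b5/s1 VC-HIT; vc=[9,3,11]
#11 0x1f→b3/s1 VC-HIT; vc=[9,5,11]

VC = [9, 5, 11]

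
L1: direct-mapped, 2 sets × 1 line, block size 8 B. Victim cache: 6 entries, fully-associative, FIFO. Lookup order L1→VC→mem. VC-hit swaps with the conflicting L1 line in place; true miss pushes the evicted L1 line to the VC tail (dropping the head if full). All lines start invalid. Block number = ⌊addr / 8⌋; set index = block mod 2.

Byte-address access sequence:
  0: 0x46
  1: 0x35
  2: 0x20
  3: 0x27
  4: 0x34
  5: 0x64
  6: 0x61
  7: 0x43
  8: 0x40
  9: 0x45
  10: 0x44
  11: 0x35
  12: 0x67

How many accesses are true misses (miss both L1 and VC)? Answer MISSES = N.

MISSES = 4

0: 0x46 (blk 8, set 0) → MISS  vc=[]
1: 0x35 (blk 6, set 0) → MISS  vc=[8]
2: 0x20 (blk 4, set 0) → MISS  vc=[8, 6]
3: 0x27 (blk 4, set 0) → L1-HIT  vc=[8, 6]
4: 0x34 (blk 6, set 0) → VC-HIT  vc=[8, 4]
5: 0x64 (blk 12, set 0) → MISS  vc=[8, 4, 6]
6: 0x61 (blk 12, set 0) → L1-HIT  vc=[8, 4, 6]
7: 0x43 (blk 8, set 0) → VC-HIT  vc=[12, 4, 6]
8: 0x40 (blk 8, set 0) → L1-HIT  vc=[12, 4, 6]
9: 0x45 (blk 8, set 0) → L1-HIT  vc=[12, 4, 6]
10: 0x44 (blk 8, set 0) → L1-HIT  vc=[12, 4, 6]
11: 0x35 (blk 6, set 0) → VC-HIT  vc=[12, 4, 8]
12: 0x67 (blk 12, set 0) → VC-HIT  vc=[6, 4, 8]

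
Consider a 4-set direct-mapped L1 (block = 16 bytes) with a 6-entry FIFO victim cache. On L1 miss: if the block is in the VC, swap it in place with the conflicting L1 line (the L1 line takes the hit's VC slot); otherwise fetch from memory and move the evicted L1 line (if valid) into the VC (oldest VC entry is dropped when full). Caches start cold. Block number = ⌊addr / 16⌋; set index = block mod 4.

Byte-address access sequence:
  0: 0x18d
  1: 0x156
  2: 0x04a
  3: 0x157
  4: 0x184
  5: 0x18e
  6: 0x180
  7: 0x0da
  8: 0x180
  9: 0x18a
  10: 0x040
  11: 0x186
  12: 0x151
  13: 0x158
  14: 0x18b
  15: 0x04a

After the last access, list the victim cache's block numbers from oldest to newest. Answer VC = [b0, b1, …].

VC = [24, 13]

  [0] addr=0x18d blk=24 s=0: MISS | VC []
  [1] addr=0x156 blk=21 s=1: MISS | VC []
  [2] addr=0x4a blk=4 s=0: MISS | VC [24]
  [3] addr=0x157 blk=21 s=1: L1-HIT | VC [24]
  [4] addr=0x184 blk=24 s=0: VC-HIT | VC [4]
  [5] addr=0x18e blk=24 s=0: L1-HIT | VC [4]
  [6] addr=0x180 blk=24 s=0: L1-HIT | VC [4]
  [7] addr=0xda blk=13 s=1: MISS | VC [4, 21]
  [8] addr=0x180 blk=24 s=0: L1-HIT | VC [4, 21]
  [9] addr=0x18a blk=24 s=0: L1-HIT | VC [4, 21]
  [10] addr=0x40 blk=4 s=0: VC-HIT | VC [24, 21]
  [11] addr=0x186 blk=24 s=0: VC-HIT | VC [4, 21]
  [12] addr=0x151 blk=21 s=1: VC-HIT | VC [4, 13]
  [13] addr=0x158 blk=21 s=1: L1-HIT | VC [4, 13]
  [14] addr=0x18b blk=24 s=0: L1-HIT | VC [4, 13]
  [15] addr=0x4a blk=4 s=0: VC-HIT | VC [24, 13]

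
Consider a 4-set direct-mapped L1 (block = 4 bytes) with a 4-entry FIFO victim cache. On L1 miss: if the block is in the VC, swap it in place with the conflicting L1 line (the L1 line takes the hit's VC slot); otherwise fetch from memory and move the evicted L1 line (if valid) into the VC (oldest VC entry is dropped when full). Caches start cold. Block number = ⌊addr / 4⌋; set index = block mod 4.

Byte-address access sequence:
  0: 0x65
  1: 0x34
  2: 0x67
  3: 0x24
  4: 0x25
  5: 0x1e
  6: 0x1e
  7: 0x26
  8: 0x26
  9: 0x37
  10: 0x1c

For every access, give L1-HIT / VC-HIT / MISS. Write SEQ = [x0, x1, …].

0: 0x65 (blk 25, set 1) → MISS  vc=[]
1: 0x34 (blk 13, set 1) → MISS  vc=[25]
2: 0x67 (blk 25, set 1) → VC-HIT  vc=[13]
3: 0x24 (blk 9, set 1) → MISS  vc=[13, 25]
4: 0x25 (blk 9, set 1) → L1-HIT  vc=[13, 25]
5: 0x1e (blk 7, set 3) → MISS  vc=[13, 25]
6: 0x1e (blk 7, set 3) → L1-HIT  vc=[13, 25]
7: 0x26 (blk 9, set 1) → L1-HIT  vc=[13, 25]
8: 0x26 (blk 9, set 1) → L1-HIT  vc=[13, 25]
9: 0x37 (blk 13, set 1) → VC-HIT  vc=[9, 25]
10: 0x1c (blk 7, set 3) → L1-HIT  vc=[9, 25]

SEQ = [MISS, MISS, VC-HIT, MISS, L1-HIT, MISS, L1-HIT, L1-HIT, L1-HIT, VC-HIT, L1-HIT]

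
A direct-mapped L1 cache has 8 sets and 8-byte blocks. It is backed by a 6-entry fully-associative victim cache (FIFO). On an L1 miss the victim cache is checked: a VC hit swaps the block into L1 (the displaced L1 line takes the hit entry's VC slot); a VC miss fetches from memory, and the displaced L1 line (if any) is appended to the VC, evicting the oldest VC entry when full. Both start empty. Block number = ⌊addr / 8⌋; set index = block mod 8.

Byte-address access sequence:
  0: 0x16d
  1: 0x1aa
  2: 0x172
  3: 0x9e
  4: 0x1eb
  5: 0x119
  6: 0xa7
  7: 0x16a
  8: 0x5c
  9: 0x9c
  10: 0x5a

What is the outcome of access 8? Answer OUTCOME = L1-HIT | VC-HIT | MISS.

OUTCOME = MISS

#0 0x16d→b45/s5 MISS; vc=[]
#1 0x1aa→b53/s5 MISS; vc=[45]
#2 0x172→b46/s6 MISS; vc=[45]
#3 0x9e→b19/s3 MISS; vc=[45]
#4 0x1eb→b61/s5 MISS; vc=[45,53]
#5 0x119→b35/s3 MISS; vc=[45,53,19]
#6 0xa7→b20/s4 MISS; vc=[45,53,19]
#7 0x16a→b45/s5 VC-HIT; vc=[61,53,19]
#8 0x5c→b11/s3 MISS; vc=[61,53,19,35]
#9 0x9c→b19/s3 VC-HIT; vc=[61,53,11,35]
#10 0x5a→b11/s3 VC-HIT; vc=[61,53,19,35]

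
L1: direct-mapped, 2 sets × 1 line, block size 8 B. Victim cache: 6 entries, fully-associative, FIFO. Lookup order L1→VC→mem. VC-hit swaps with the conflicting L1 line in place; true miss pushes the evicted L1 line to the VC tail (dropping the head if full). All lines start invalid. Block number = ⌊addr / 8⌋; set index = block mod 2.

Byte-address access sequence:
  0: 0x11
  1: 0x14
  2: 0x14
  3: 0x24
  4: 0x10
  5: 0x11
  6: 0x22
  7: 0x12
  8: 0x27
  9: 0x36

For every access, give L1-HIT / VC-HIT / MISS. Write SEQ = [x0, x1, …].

SEQ = [MISS, L1-HIT, L1-HIT, MISS, VC-HIT, L1-HIT, VC-HIT, VC-HIT, VC-HIT, MISS]

  [0] addr=0x11 blk=2 s=0: MISS | VC []
  [1] addr=0x14 blk=2 s=0: L1-HIT | VC []
  [2] addr=0x14 blk=2 s=0: L1-HIT | VC []
  [3] addr=0x24 blk=4 s=0: MISS | VC [2]
  [4] addr=0x10 blk=2 s=0: VC-HIT | VC [4]
  [5] addr=0x11 blk=2 s=0: L1-HIT | VC [4]
  [6] addr=0x22 blk=4 s=0: VC-HIT | VC [2]
  [7] addr=0x12 blk=2 s=0: VC-HIT | VC [4]
  [8] addr=0x27 blk=4 s=0: VC-HIT | VC [2]
  [9] addr=0x36 blk=6 s=0: MISS | VC [2, 4]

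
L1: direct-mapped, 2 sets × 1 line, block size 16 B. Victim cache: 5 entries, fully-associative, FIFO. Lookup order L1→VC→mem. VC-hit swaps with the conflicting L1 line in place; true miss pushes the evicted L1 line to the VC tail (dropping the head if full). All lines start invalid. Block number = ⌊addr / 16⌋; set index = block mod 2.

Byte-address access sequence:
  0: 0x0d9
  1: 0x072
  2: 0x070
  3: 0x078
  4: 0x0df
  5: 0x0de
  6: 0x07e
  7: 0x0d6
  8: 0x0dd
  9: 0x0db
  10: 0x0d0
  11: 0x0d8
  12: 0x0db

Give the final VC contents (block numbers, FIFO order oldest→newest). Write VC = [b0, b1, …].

VC = [7]

#0 0xd9→b13/s1 MISS; vc=[]
#1 0x72→b7/s1 MISS; vc=[13]
#2 0x70→b7/s1 L1-HIT; vc=[13]
#3 0x78→b7/s1 L1-HIT; vc=[13]
#4 0xdf→b13/s1 VC-HIT; vc=[7]
#5 0xde→b13/s1 L1-HIT; vc=[7]
#6 0x7e→b7/s1 VC-HIT; vc=[13]
#7 0xd6→b13/s1 VC-HIT; vc=[7]
#8 0xdd→b13/s1 L1-HIT; vc=[7]
#9 0xdb→b13/s1 L1-HIT; vc=[7]
#10 0xd0→b13/s1 L1-HIT; vc=[7]
#11 0xd8→b13/s1 L1-HIT; vc=[7]
#12 0xdb→b13/s1 L1-HIT; vc=[7]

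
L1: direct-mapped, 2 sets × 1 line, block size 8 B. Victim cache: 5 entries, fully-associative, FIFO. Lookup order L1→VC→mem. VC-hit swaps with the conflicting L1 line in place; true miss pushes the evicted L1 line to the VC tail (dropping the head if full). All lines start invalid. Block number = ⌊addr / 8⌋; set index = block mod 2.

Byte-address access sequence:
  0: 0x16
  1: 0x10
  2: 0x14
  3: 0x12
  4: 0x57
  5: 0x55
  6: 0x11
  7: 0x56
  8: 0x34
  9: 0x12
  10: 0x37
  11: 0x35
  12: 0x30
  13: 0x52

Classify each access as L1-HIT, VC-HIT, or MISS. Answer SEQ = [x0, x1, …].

#0 0x16→b2/s0 MISS; vc=[]
#1 0x10→b2/s0 L1-HIT; vc=[]
#2 0x14→b2/s0 L1-HIT; vc=[]
#3 0x12→b2/s0 L1-HIT; vc=[]
#4 0x57→b10/s0 MISS; vc=[2]
#5 0x55→b10/s0 L1-HIT; vc=[2]
#6 0x11→b2/s0 VC-HIT; vc=[10]
#7 0x56→b10/s0 VC-HIT; vc=[2]
#8 0x34→b6/s0 MISS; vc=[2,10]
#9 0x12→b2/s0 VC-HIT; vc=[6,10]
#10 0x37→b6/s0 VC-HIT; vc=[2,10]
#11 0x35→b6/s0 L1-HIT; vc=[2,10]
#12 0x30→b6/s0 L1-HIT; vc=[2,10]
#13 0x52→b10/s0 VC-HIT; vc=[2,6]

SEQ = [MISS, L1-HIT, L1-HIT, L1-HIT, MISS, L1-HIT, VC-HIT, VC-HIT, MISS, VC-HIT, VC-HIT, L1-HIT, L1-HIT, VC-HIT]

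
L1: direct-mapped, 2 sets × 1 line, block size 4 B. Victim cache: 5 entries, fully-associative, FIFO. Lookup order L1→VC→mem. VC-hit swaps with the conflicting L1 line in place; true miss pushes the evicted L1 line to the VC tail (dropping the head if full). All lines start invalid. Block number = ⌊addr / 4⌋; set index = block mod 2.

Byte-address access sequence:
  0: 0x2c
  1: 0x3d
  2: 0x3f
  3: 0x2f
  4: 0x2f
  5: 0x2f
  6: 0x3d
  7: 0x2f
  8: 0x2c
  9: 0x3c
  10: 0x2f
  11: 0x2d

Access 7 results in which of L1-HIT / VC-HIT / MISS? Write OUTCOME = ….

#0 0x2c→b11/s1 MISS; vc=[]
#1 0x3d→b15/s1 MISS; vc=[11]
#2 0x3f→b15/s1 L1-HIT; vc=[11]
#3 0x2f→b11/s1 VC-HIT; vc=[15]
#4 0x2f→b11/s1 L1-HIT; vc=[15]
#5 0x2f→b11/s1 L1-HIT; vc=[15]
#6 0x3d→b15/s1 VC-HIT; vc=[11]
#7 0x2f→b11/s1 VC-HIT; vc=[15]
#8 0x2c→b11/s1 L1-HIT; vc=[15]
#9 0x3c→b15/s1 VC-HIT; vc=[11]
#10 0x2f→b11/s1 VC-HIT; vc=[15]
#11 0x2d→b11/s1 L1-HIT; vc=[15]

OUTCOME = VC-HIT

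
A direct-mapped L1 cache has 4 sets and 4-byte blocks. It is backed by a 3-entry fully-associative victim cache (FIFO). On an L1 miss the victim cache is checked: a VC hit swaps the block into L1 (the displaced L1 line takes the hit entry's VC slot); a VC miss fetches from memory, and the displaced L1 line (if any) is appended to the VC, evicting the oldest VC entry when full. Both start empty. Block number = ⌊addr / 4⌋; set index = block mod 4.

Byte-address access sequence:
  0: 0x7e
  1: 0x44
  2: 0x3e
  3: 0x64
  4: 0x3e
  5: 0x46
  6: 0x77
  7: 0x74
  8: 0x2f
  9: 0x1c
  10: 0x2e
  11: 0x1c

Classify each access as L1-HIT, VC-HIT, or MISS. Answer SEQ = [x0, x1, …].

SEQ = [MISS, MISS, MISS, MISS, L1-HIT, VC-HIT, MISS, L1-HIT, MISS, MISS, VC-HIT, VC-HIT]

  [0] addr=0x7e blk=31 s=3: MISS | VC []
  [1] addr=0x44 blk=17 s=1: MISS | VC []
  [2] addr=0x3e blk=15 s=3: MISS | VC [31]
  [3] addr=0x64 blk=25 s=1: MISS | VC [31, 17]
  [4] addr=0x3e blk=15 s=3: L1-HIT | VC [31, 17]
  [5] addr=0x46 blk=17 s=1: VC-HIT | VC [31, 25]
  [6] addr=0x77 blk=29 s=1: MISS | VC [31, 25, 17]
  [7] addr=0x74 blk=29 s=1: L1-HIT | VC [31, 25, 17]
  [8] addr=0x2f blk=11 s=3: MISS | VC [25, 17, 15]
  [9] addr=0x1c blk=7 s=3: MISS | VC [17, 15, 11]
  [10] addr=0x2e blk=11 s=3: VC-HIT | VC [17, 15, 7]
  [11] addr=0x1c blk=7 s=3: VC-HIT | VC [17, 15, 11]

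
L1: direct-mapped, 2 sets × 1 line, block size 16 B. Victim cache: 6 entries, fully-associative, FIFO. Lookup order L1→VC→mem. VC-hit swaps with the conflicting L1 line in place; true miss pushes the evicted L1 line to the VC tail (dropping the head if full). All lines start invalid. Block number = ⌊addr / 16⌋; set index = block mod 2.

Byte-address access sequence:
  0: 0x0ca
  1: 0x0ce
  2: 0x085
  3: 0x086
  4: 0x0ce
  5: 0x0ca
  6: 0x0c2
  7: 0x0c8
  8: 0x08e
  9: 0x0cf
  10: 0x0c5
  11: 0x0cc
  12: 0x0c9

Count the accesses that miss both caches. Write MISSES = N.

MISSES = 2

  [0] addr=0xca blk=12 s=0: MISS | VC []
  [1] addr=0xce blk=12 s=0: L1-HIT | VC []
  [2] addr=0x85 blk=8 s=0: MISS | VC [12]
  [3] addr=0x86 blk=8 s=0: L1-HIT | VC [12]
  [4] addr=0xce blk=12 s=0: VC-HIT | VC [8]
  [5] addr=0xca blk=12 s=0: L1-HIT | VC [8]
  [6] addr=0xc2 blk=12 s=0: L1-HIT | VC [8]
  [7] addr=0xc8 blk=12 s=0: L1-HIT | VC [8]
  [8] addr=0x8e blk=8 s=0: VC-HIT | VC [12]
  [9] addr=0xcf blk=12 s=0: VC-HIT | VC [8]
  [10] addr=0xc5 blk=12 s=0: L1-HIT | VC [8]
  [11] addr=0xcc blk=12 s=0: L1-HIT | VC [8]
  [12] addr=0xc9 blk=12 s=0: L1-HIT | VC [8]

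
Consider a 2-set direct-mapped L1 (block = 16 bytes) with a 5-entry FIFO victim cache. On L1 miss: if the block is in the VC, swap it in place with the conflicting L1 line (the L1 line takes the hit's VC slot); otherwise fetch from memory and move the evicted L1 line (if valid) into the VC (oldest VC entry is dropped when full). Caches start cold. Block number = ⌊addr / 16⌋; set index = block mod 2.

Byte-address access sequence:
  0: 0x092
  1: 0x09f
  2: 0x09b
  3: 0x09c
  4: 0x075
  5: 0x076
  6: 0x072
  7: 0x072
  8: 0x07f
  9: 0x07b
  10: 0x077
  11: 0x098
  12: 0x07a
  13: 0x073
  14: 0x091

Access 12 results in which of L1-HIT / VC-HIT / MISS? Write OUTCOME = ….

OUTCOME = VC-HIT

0: 0x92 (blk 9, set 1) → MISS  vc=[]
1: 0x9f (blk 9, set 1) → L1-HIT  vc=[]
2: 0x9b (blk 9, set 1) → L1-HIT  vc=[]
3: 0x9c (blk 9, set 1) → L1-HIT  vc=[]
4: 0x75 (blk 7, set 1) → MISS  vc=[9]
5: 0x76 (blk 7, set 1) → L1-HIT  vc=[9]
6: 0x72 (blk 7, set 1) → L1-HIT  vc=[9]
7: 0x72 (blk 7, set 1) → L1-HIT  vc=[9]
8: 0x7f (blk 7, set 1) → L1-HIT  vc=[9]
9: 0x7b (blk 7, set 1) → L1-HIT  vc=[9]
10: 0x77 (blk 7, set 1) → L1-HIT  vc=[9]
11: 0x98 (blk 9, set 1) → VC-HIT  vc=[7]
12: 0x7a (blk 7, set 1) → VC-HIT  vc=[9]
13: 0x73 (blk 7, set 1) → L1-HIT  vc=[9]
14: 0x91 (blk 9, set 1) → VC-HIT  vc=[7]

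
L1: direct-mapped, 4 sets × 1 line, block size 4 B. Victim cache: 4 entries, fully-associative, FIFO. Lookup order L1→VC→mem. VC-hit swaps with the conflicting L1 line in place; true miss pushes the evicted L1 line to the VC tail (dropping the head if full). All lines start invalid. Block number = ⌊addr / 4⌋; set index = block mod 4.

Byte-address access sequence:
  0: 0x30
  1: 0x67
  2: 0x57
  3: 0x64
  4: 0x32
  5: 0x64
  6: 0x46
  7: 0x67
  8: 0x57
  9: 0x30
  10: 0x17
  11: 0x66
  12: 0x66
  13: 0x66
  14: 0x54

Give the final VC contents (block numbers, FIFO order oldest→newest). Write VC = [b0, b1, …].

VC = [5, 17, 25]

  [0] addr=0x30 blk=12 s=0: MISS | VC []
  [1] addr=0x67 blk=25 s=1: MISS | VC []
  [2] addr=0x57 blk=21 s=1: MISS | VC [25]
  [3] addr=0x64 blk=25 s=1: VC-HIT | VC [21]
  [4] addr=0x32 blk=12 s=0: L1-HIT | VC [21]
  [5] addr=0x64 blk=25 s=1: L1-HIT | VC [21]
  [6] addr=0x46 blk=17 s=1: MISS | VC [21, 25]
  [7] addr=0x67 blk=25 s=1: VC-HIT | VC [21, 17]
  [8] addr=0x57 blk=21 s=1: VC-HIT | VC [25, 17]
  [9] addr=0x30 blk=12 s=0: L1-HIT | VC [25, 17]
  [10] addr=0x17 blk=5 s=1: MISS | VC [25, 17, 21]
  [11] addr=0x66 blk=25 s=1: VC-HIT | VC [5, 17, 21]
  [12] addr=0x66 blk=25 s=1: L1-HIT | VC [5, 17, 21]
  [13] addr=0x66 blk=25 s=1: L1-HIT | VC [5, 17, 21]
  [14] addr=0x54 blk=21 s=1: VC-HIT | VC [5, 17, 25]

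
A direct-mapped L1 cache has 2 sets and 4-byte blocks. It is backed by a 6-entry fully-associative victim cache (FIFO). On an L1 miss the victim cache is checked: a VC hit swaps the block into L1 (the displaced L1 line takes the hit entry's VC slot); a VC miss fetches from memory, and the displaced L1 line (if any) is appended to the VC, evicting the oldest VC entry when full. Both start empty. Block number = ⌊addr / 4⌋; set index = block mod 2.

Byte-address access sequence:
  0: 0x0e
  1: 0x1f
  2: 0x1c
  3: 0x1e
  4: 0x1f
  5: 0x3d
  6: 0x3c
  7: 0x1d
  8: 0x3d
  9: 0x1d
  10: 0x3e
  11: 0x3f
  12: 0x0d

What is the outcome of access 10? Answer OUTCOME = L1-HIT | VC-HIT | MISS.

#0 0xe→b3/s1 MISS; vc=[]
#1 0x1f→b7/s1 MISS; vc=[3]
#2 0x1c→b7/s1 L1-HIT; vc=[3]
#3 0x1e→b7/s1 L1-HIT; vc=[3]
#4 0x1f→b7/s1 L1-HIT; vc=[3]
#5 0x3d→b15/s1 MISS; vc=[3,7]
#6 0x3c→b15/s1 L1-HIT; vc=[3,7]
#7 0x1d→b7/s1 VC-HIT; vc=[3,15]
#8 0x3d→b15/s1 VC-HIT; vc=[3,7]
#9 0x1d→b7/s1 VC-HIT; vc=[3,15]
#10 0x3e→b15/s1 VC-HIT; vc=[3,7]
#11 0x3f→b15/s1 L1-HIT; vc=[3,7]
#12 0xd→b3/s1 VC-HIT; vc=[15,7]

OUTCOME = VC-HIT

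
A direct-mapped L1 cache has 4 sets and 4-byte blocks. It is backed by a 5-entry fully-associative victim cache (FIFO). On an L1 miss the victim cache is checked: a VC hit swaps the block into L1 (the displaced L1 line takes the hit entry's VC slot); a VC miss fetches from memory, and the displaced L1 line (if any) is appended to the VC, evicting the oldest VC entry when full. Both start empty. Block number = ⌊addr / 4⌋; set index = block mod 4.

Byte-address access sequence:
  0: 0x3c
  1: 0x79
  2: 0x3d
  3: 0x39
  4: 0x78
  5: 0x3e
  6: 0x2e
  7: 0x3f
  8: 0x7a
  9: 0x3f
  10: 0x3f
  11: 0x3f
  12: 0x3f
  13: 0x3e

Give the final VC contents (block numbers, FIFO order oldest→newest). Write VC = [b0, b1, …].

VC = [14, 11]

#0 0x3c→b15/s3 MISS; vc=[]
#1 0x79→b30/s2 MISS; vc=[]
#2 0x3d→b15/s3 L1-HIT; vc=[]
#3 0x39→b14/s2 MISS; vc=[30]
#4 0x78→b30/s2 VC-HIT; vc=[14]
#5 0x3e→b15/s3 L1-HIT; vc=[14]
#6 0x2e→b11/s3 MISS; vc=[14,15]
#7 0x3f→b15/s3 VC-HIT; vc=[14,11]
#8 0x7a→b30/s2 L1-HIT; vc=[14,11]
#9 0x3f→b15/s3 L1-HIT; vc=[14,11]
#10 0x3f→b15/s3 L1-HIT; vc=[14,11]
#11 0x3f→b15/s3 L1-HIT; vc=[14,11]
#12 0x3f→b15/s3 L1-HIT; vc=[14,11]
#13 0x3e→b15/s3 L1-HIT; vc=[14,11]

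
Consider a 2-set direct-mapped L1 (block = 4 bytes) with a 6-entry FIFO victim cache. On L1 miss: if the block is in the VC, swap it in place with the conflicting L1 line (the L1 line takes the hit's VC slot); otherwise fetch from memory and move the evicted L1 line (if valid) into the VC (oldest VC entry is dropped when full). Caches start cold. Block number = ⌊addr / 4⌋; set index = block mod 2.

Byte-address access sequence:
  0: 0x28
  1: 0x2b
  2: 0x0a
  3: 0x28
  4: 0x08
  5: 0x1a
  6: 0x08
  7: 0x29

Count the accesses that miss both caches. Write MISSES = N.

  [0] addr=0x28 blk=10 s=0: MISS | VC []
  [1] addr=0x2b blk=10 s=0: L1-HIT | VC []
  [2] addr=0xa blk=2 s=0: MISS | VC [10]
  [3] addr=0x28 blk=10 s=0: VC-HIT | VC [2]
  [4] addr=0x8 blk=2 s=0: VC-HIT | VC [10]
  [5] addr=0x1a blk=6 s=0: MISS | VC [10, 2]
  [6] addr=0x8 blk=2 s=0: VC-HIT | VC [10, 6]
  [7] addr=0x29 blk=10 s=0: VC-HIT | VC [2, 6]

MISSES = 3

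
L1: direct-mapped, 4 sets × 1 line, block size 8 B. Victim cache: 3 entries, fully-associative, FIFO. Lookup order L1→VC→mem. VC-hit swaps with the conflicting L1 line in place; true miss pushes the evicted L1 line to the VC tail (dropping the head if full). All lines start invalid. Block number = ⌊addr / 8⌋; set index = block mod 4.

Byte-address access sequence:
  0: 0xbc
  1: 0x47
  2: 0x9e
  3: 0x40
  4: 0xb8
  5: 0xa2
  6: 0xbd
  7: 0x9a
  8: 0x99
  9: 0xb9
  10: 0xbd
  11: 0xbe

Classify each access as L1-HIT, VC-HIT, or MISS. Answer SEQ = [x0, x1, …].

SEQ = [MISS, MISS, MISS, L1-HIT, VC-HIT, MISS, L1-HIT, VC-HIT, L1-HIT, VC-HIT, L1-HIT, L1-HIT]

0: 0xbc (blk 23, set 3) → MISS  vc=[]
1: 0x47 (blk 8, set 0) → MISS  vc=[]
2: 0x9e (blk 19, set 3) → MISS  vc=[23]
3: 0x40 (blk 8, set 0) → L1-HIT  vc=[23]
4: 0xb8 (blk 23, set 3) → VC-HIT  vc=[19]
5: 0xa2 (blk 20, set 0) → MISS  vc=[19, 8]
6: 0xbd (blk 23, set 3) → L1-HIT  vc=[19, 8]
7: 0x9a (blk 19, set 3) → VC-HIT  vc=[23, 8]
8: 0x99 (blk 19, set 3) → L1-HIT  vc=[23, 8]
9: 0xb9 (blk 23, set 3) → VC-HIT  vc=[19, 8]
10: 0xbd (blk 23, set 3) → L1-HIT  vc=[19, 8]
11: 0xbe (blk 23, set 3) → L1-HIT  vc=[19, 8]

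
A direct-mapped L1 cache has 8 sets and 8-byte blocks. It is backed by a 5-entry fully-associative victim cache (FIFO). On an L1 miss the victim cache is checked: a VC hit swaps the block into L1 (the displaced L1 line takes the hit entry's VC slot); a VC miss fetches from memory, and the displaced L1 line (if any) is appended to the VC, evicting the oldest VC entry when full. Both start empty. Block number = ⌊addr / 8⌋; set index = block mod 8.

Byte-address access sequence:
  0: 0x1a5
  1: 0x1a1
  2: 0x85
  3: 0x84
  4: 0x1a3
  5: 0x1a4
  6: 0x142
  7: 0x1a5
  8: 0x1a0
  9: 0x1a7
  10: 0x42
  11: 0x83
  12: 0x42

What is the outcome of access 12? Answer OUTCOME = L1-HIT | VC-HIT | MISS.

OUTCOME = VC-HIT

  [0] addr=0x1a5 blk=52 s=4: MISS | VC []
  [1] addr=0x1a1 blk=52 s=4: L1-HIT | VC []
  [2] addr=0x85 blk=16 s=0: MISS | VC []
  [3] addr=0x84 blk=16 s=0: L1-HIT | VC []
  [4] addr=0x1a3 blk=52 s=4: L1-HIT | VC []
  [5] addr=0x1a4 blk=52 s=4: L1-HIT | VC []
  [6] addr=0x142 blk=40 s=0: MISS | VC [16]
  [7] addr=0x1a5 blk=52 s=4: L1-HIT | VC [16]
  [8] addr=0x1a0 blk=52 s=4: L1-HIT | VC [16]
  [9] addr=0x1a7 blk=52 s=4: L1-HIT | VC [16]
  [10] addr=0x42 blk=8 s=0: MISS | VC [16, 40]
  [11] addr=0x83 blk=16 s=0: VC-HIT | VC [8, 40]
  [12] addr=0x42 blk=8 s=0: VC-HIT | VC [16, 40]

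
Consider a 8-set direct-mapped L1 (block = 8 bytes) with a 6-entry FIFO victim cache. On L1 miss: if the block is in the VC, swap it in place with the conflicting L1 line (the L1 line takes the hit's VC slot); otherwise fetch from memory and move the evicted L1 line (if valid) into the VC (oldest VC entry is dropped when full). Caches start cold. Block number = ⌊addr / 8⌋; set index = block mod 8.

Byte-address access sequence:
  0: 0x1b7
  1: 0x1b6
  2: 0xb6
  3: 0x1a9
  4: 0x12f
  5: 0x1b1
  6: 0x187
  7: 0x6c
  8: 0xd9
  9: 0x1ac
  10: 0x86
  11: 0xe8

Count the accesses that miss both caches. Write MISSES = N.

  [0] addr=0x1b7 blk=54 s=6: MISS | VC []
  [1] addr=0x1b6 blk=54 s=6: L1-HIT | VC []
  [2] addr=0xb6 blk=22 s=6: MISS | VC [54]
  [3] addr=0x1a9 blk=53 s=5: MISS | VC [54]
  [4] addr=0x12f blk=37 s=5: MISS | VC [54, 53]
  [5] addr=0x1b1 blk=54 s=6: VC-HIT | VC [22, 53]
  [6] addr=0x187 blk=48 s=0: MISS | VC [22, 53]
  [7] addr=0x6c blk=13 s=5: MISS | VC [22, 53, 37]
  [8] addr=0xd9 blk=27 s=3: MISS | VC [22, 53, 37]
  [9] addr=0x1ac blk=53 s=5: VC-HIT | VC [22, 13, 37]
  [10] addr=0x86 blk=16 s=0: MISS | VC [22, 13, 37, 48]
  [11] addr=0xe8 blk=29 s=5: MISS | VC [22, 13, 37, 48, 53]

MISSES = 9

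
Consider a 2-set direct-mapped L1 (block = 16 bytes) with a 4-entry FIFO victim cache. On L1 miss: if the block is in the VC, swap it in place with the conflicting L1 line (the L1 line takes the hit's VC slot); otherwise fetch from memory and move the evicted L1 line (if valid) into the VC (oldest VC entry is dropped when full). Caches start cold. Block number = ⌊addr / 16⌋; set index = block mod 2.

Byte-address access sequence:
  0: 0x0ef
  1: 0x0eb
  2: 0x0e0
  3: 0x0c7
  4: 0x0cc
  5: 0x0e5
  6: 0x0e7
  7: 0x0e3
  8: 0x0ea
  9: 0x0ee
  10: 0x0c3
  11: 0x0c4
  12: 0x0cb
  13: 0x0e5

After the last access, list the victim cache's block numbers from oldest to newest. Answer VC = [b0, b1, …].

  [0] addr=0xef blk=14 s=0: MISS | VC []
  [1] addr=0xeb blk=14 s=0: L1-HIT | VC []
  [2] addr=0xe0 blk=14 s=0: L1-HIT | VC []
  [3] addr=0xc7 blk=12 s=0: MISS | VC [14]
  [4] addr=0xcc blk=12 s=0: L1-HIT | VC [14]
  [5] addr=0xe5 blk=14 s=0: VC-HIT | VC [12]
  [6] addr=0xe7 blk=14 s=0: L1-HIT | VC [12]
  [7] addr=0xe3 blk=14 s=0: L1-HIT | VC [12]
  [8] addr=0xea blk=14 s=0: L1-HIT | VC [12]
  [9] addr=0xee blk=14 s=0: L1-HIT | VC [12]
  [10] addr=0xc3 blk=12 s=0: VC-HIT | VC [14]
  [11] addr=0xc4 blk=12 s=0: L1-HIT | VC [14]
  [12] addr=0xcb blk=12 s=0: L1-HIT | VC [14]
  [13] addr=0xe5 blk=14 s=0: VC-HIT | VC [12]

VC = [12]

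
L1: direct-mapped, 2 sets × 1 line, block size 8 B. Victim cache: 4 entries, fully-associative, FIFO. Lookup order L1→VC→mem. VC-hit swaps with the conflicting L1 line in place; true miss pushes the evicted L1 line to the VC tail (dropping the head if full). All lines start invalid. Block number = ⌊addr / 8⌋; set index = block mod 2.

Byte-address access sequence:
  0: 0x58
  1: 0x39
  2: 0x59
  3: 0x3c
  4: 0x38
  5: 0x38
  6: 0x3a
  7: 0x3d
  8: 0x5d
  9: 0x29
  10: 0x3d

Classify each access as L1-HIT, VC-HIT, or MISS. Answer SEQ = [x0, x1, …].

0: 0x58 (blk 11, set 1) → MISS  vc=[]
1: 0x39 (blk 7, set 1) → MISS  vc=[11]
2: 0x59 (blk 11, set 1) → VC-HIT  vc=[7]
3: 0x3c (blk 7, set 1) → VC-HIT  vc=[11]
4: 0x38 (blk 7, set 1) → L1-HIT  vc=[11]
5: 0x38 (blk 7, set 1) → L1-HIT  vc=[11]
6: 0x3a (blk 7, set 1) → L1-HIT  vc=[11]
7: 0x3d (blk 7, set 1) → L1-HIT  vc=[11]
8: 0x5d (blk 11, set 1) → VC-HIT  vc=[7]
9: 0x29 (blk 5, set 1) → MISS  vc=[7, 11]
10: 0x3d (blk 7, set 1) → VC-HIT  vc=[5, 11]

SEQ = [MISS, MISS, VC-HIT, VC-HIT, L1-HIT, L1-HIT, L1-HIT, L1-HIT, VC-HIT, MISS, VC-HIT]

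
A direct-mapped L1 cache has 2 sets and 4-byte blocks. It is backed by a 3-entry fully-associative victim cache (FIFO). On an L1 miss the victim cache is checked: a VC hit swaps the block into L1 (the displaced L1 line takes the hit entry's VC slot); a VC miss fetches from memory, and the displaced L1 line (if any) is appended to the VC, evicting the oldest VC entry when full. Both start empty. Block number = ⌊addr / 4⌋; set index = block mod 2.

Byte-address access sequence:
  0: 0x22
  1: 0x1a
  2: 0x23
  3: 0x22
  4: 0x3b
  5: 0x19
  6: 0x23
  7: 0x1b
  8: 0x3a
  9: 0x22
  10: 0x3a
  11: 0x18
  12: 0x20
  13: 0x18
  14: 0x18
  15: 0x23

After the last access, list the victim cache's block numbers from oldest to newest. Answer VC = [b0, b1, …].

VC = [14, 6]

  [0] addr=0x22 blk=8 s=0: MISS | VC []
  [1] addr=0x1a blk=6 s=0: MISS | VC [8]
  [2] addr=0x23 blk=8 s=0: VC-HIT | VC [6]
  [3] addr=0x22 blk=8 s=0: L1-HIT | VC [6]
  [4] addr=0x3b blk=14 s=0: MISS | VC [6, 8]
  [5] addr=0x19 blk=6 s=0: VC-HIT | VC [14, 8]
  [6] addr=0x23 blk=8 s=0: VC-HIT | VC [14, 6]
  [7] addr=0x1b blk=6 s=0: VC-HIT | VC [14, 8]
  [8] addr=0x3a blk=14 s=0: VC-HIT | VC [6, 8]
  [9] addr=0x22 blk=8 s=0: VC-HIT | VC [6, 14]
  [10] addr=0x3a blk=14 s=0: VC-HIT | VC [6, 8]
  [11] addr=0x18 blk=6 s=0: VC-HIT | VC [14, 8]
  [12] addr=0x20 blk=8 s=0: VC-HIT | VC [14, 6]
  [13] addr=0x18 blk=6 s=0: VC-HIT | VC [14, 8]
  [14] addr=0x18 blk=6 s=0: L1-HIT | VC [14, 8]
  [15] addr=0x23 blk=8 s=0: VC-HIT | VC [14, 6]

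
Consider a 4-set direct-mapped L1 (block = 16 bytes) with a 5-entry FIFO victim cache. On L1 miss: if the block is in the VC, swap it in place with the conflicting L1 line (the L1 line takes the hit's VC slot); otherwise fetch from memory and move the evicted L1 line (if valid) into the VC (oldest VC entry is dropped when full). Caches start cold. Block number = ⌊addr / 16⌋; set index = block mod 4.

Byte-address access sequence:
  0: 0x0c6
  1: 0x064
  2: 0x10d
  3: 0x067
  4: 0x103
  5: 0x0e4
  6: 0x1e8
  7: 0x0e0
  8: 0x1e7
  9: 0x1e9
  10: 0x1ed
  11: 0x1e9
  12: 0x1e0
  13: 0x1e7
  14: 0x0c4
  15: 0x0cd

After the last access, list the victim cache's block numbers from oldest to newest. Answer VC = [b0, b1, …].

#0 0xc6→b12/s0 MISS; vc=[]
#1 0x64→b6/s2 MISS; vc=[]
#2 0x10d→b16/s0 MISS; vc=[12]
#3 0x67→b6/s2 L1-HIT; vc=[12]
#4 0x103→b16/s0 L1-HIT; vc=[12]
#5 0xe4→b14/s2 MISS; vc=[12,6]
#6 0x1e8→b30/s2 MISS; vc=[12,6,14]
#7 0xe0→b14/s2 VC-HIT; vc=[12,6,30]
#8 0x1e7→b30/s2 VC-HIT; vc=[12,6,14]
#9 0x1e9→b30/s2 L1-HIT; vc=[12,6,14]
#10 0x1ed→b30/s2 L1-HIT; vc=[12,6,14]
#11 0x1e9→b30/s2 L1-HIT; vc=[12,6,14]
#12 0x1e0→b30/s2 L1-HIT; vc=[12,6,14]
#13 0x1e7→b30/s2 L1-HIT; vc=[12,6,14]
#14 0xc4→b12/s0 VC-HIT; vc=[16,6,14]
#15 0xcd→b12/s0 L1-HIT; vc=[16,6,14]

VC = [16, 6, 14]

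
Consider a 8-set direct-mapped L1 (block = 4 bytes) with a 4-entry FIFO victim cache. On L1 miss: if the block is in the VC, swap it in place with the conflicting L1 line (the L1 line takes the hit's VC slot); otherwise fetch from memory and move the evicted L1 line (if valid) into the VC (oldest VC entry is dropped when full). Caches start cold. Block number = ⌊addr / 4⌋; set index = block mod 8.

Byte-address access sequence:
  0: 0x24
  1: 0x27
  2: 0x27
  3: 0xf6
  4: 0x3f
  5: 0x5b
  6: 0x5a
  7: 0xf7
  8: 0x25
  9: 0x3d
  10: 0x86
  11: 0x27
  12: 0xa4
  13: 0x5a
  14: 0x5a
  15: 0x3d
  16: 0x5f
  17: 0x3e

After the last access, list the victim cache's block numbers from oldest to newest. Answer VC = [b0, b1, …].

VC = [33, 9, 23]

  [0] addr=0x24 blk=9 s=1: MISS | VC []
  [1] addr=0x27 blk=9 s=1: L1-HIT | VC []
  [2] addr=0x27 blk=9 s=1: L1-HIT | VC []
  [3] addr=0xf6 blk=61 s=5: MISS | VC []
  [4] addr=0x3f blk=15 s=7: MISS | VC []
  [5] addr=0x5b blk=22 s=6: MISS | VC []
  [6] addr=0x5a blk=22 s=6: L1-HIT | VC []
  [7] addr=0xf7 blk=61 s=5: L1-HIT | VC []
  [8] addr=0x25 blk=9 s=1: L1-HIT | VC []
  [9] addr=0x3d blk=15 s=7: L1-HIT | VC []
  [10] addr=0x86 blk=33 s=1: MISS | VC [9]
  [11] addr=0x27 blk=9 s=1: VC-HIT | VC [33]
  [12] addr=0xa4 blk=41 s=1: MISS | VC [33, 9]
  [13] addr=0x5a blk=22 s=6: L1-HIT | VC [33, 9]
  [14] addr=0x5a blk=22 s=6: L1-HIT | VC [33, 9]
  [15] addr=0x3d blk=15 s=7: L1-HIT | VC [33, 9]
  [16] addr=0x5f blk=23 s=7: MISS | VC [33, 9, 15]
  [17] addr=0x3e blk=15 s=7: VC-HIT | VC [33, 9, 23]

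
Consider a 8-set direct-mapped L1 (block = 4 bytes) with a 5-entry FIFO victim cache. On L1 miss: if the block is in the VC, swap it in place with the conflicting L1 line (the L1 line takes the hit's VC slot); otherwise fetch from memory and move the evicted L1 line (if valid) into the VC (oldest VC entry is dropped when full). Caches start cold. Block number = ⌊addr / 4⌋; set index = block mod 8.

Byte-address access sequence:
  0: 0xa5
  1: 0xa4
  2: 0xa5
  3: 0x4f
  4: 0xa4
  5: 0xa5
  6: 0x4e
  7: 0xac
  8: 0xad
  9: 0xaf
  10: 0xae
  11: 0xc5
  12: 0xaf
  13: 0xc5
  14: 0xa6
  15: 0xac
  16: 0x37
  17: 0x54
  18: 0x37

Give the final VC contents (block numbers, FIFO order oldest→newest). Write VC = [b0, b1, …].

VC = [19, 49, 21]

  [0] addr=0xa5 blk=41 s=1: MISS | VC []
  [1] addr=0xa4 blk=41 s=1: L1-HIT | VC []
  [2] addr=0xa5 blk=41 s=1: L1-HIT | VC []
  [3] addr=0x4f blk=19 s=3: MISS | VC []
  [4] addr=0xa4 blk=41 s=1: L1-HIT | VC []
  [5] addr=0xa5 blk=41 s=1: L1-HIT | VC []
  [6] addr=0x4e blk=19 s=3: L1-HIT | VC []
  [7] addr=0xac blk=43 s=3: MISS | VC [19]
  [8] addr=0xad blk=43 s=3: L1-HIT | VC [19]
  [9] addr=0xaf blk=43 s=3: L1-HIT | VC [19]
  [10] addr=0xae blk=43 s=3: L1-HIT | VC [19]
  [11] addr=0xc5 blk=49 s=1: MISS | VC [19, 41]
  [12] addr=0xaf blk=43 s=3: L1-HIT | VC [19, 41]
  [13] addr=0xc5 blk=49 s=1: L1-HIT | VC [19, 41]
  [14] addr=0xa6 blk=41 s=1: VC-HIT | VC [19, 49]
  [15] addr=0xac blk=43 s=3: L1-HIT | VC [19, 49]
  [16] addr=0x37 blk=13 s=5: MISS | VC [19, 49]
  [17] addr=0x54 blk=21 s=5: MISS | VC [19, 49, 13]
  [18] addr=0x37 blk=13 s=5: VC-HIT | VC [19, 49, 21]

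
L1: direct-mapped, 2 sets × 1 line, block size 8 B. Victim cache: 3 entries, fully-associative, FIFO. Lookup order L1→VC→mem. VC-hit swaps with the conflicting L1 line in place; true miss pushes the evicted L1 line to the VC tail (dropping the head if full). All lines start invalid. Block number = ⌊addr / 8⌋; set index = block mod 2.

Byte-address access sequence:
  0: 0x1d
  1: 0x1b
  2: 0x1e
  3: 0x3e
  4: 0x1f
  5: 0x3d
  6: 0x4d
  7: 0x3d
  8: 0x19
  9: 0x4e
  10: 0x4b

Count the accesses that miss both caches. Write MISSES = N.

MISSES = 3

#0 0x1d→b3/s1 MISS; vc=[]
#1 0x1b→b3/s1 L1-HIT; vc=[]
#2 0x1e→b3/s1 L1-HIT; vc=[]
#3 0x3e→b7/s1 MISS; vc=[3]
#4 0x1f→b3/s1 VC-HIT; vc=[7]
#5 0x3d→b7/s1 VC-HIT; vc=[3]
#6 0x4d→b9/s1 MISS; vc=[3,7]
#7 0x3d→b7/s1 VC-HIT; vc=[3,9]
#8 0x19→b3/s1 VC-HIT; vc=[7,9]
#9 0x4e→b9/s1 VC-HIT; vc=[7,3]
#10 0x4b→b9/s1 L1-HIT; vc=[7,3]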